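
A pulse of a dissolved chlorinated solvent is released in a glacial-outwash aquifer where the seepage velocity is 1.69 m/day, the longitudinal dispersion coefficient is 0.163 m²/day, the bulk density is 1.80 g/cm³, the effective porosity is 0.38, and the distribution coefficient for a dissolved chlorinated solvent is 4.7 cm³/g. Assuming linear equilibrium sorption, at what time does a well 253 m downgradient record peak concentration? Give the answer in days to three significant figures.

3480 days

Retardation factor R = 1 + ρ_b·K_d/n = 1 + 1.80 × 4.7/0.38 = 23.26.
Sorption retards both mechanisms: v_R = v/R = 0.07266 m/day, D_R = D/R = 0.007008 m²/day.
Peak time from v_R²t² + 2D_R t − x² = 0: t = (√(D_R² + v_R²x²) − D_R)/v_R².
√(D_R² + v_R²x²) = √(0.007008² + 0.07266² × 253²) = 18.38; v_R² = 0.005279.
t = (18.38 − 0.007008)/0.005279 = 3480 days.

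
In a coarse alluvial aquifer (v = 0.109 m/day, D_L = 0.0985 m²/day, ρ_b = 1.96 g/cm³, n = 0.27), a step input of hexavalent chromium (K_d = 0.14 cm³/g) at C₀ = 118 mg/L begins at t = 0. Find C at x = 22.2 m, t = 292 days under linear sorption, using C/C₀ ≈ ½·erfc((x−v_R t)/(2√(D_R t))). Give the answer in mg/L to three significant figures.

13.6 mg/L

Retardation factor R = 1 + ρ_b·K_d/n = 1 + 1.96 × 0.14/0.27 = 2.016.
Sorption retards both mechanisms: v_R = v/R = 0.05407 m/day, D_R = D/R = 0.04886 m²/day.
v_R·t = 0.05407 × 292 = 15.78844 m; 2√(D_R t) = 7.554 m; argument = (22.2 − 15.78844)/7.554 = 0.8488.
C = C₀ × ½·erfc(0.8488) = 118 × 0.1150 = 13.6 mg/L.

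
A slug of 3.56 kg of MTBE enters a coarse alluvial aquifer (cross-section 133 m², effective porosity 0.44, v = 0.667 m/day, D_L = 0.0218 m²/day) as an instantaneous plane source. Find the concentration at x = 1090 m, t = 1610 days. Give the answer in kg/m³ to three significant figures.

For an instantaneous plane source, C(x,t) = M/(n_e·A·√(4πDt)) · exp(−(x−vt)²/(4Dt)), with n_e·A the pore (flow) area.
Plume center vt = 0.667 × 1610 = 1073.87 m, so the well at 1090 m is 16.13 m downgradient of the peak.
√(4πDt) = 21.00 m, giving peak height M/(n_e·A·√(4πDt)) = 3.56/(0.44 × 133 × 21.00) = 0.002897 kg/m³.
(x−vt)²/(4Dt) = (16.13)²/(4 × 0.0218 × 1610) = 1.853; exp(−1.853) = 0.1568.
C = 0.002897 × 0.1568 = 0.000454 kg/m³.

0.000454 kg/m³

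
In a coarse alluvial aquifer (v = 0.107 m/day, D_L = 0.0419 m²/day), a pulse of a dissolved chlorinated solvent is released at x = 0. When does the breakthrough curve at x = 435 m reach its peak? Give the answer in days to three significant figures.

4060 days

For the 1D instantaneous-source solution, setting ∂C/∂t = 0 at fixed x gives v²t² + 2Dt − x² = 0, so t = (√(D² + v²x²) − D)/v².
√(D² + v²x²) = √(0.0419² + 0.107² × 435²) = 46.55; v² = 0.011449.
t = (46.55 − 0.0419)/0.011449 = 4060 days (vs. the pure-advection estimate x/v = 4070 d).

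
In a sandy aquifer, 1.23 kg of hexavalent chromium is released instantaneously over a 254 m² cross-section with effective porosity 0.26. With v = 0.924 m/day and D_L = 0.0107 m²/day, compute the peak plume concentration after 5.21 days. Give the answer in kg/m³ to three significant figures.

0.0223 kg/m³

The peak of an instantaneous 1D plume sits at x = vt; there the Gaussian factor is 1 and C_max = M/(n_e·A·√(4πDt)), where n_e·A is the pore area the mass is dissolved in.
√(4πDt) = √(4π × 0.0107 × 5.21) = 0.8370 m, so C_max = 1.23/(0.26 × 254 × 0.8370) = 0.0223 kg/m³.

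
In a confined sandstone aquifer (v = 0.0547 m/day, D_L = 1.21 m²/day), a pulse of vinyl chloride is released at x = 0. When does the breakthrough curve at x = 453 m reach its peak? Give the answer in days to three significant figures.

7890 days

For the 1D instantaneous-source solution, setting ∂C/∂t = 0 at fixed x gives v²t² + 2Dt − x² = 0, so t = (√(D² + v²x²) − D)/v².
√(D² + v²x²) = √(1.21² + 0.0547² × 453²) = 24.81; v² = 0.00299209.
t = (24.81 − 1.21)/0.00299209 = 7890 days (vs. the pure-advection estimate x/v = 8280 d).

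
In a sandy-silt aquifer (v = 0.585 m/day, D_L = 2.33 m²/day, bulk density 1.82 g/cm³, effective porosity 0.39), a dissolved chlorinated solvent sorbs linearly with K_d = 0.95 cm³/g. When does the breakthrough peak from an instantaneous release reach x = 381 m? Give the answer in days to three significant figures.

3500 days

Retardation factor R = 1 + ρ_b·K_d/n = 1 + 1.82 × 0.95/0.39 = 5.433.
Sorption retards both mechanisms: v_R = v/R = 0.1077 m/day, D_R = D/R = 0.4289 m²/day.
Peak time from v_R²t² + 2D_R t − x² = 0: t = (√(D_R² + v_R²x²) − D_R)/v_R².
√(D_R² + v_R²x²) = √(0.4289² + 0.1077² × 381²) = 41.04; v_R² = 0.01160.
t = (41.04 − 0.4289)/0.01160 = 3500 days.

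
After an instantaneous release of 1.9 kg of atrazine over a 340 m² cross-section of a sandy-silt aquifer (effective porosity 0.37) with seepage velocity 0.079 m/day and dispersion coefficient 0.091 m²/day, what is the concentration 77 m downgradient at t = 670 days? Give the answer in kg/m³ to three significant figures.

5.07e-05 kg/m³

For an instantaneous plane source, C(x,t) = M/(n_e·A·√(4πDt)) · exp(−(x−vt)²/(4Dt)), with n_e·A the pore (flow) area.
Plume center vt = 0.079 × 670 = 52.93 m, so the well at 77 m is 24.07 m downgradient of the peak.
√(4πDt) = 27.68 m, giving peak height M/(n_e·A·√(4πDt)) = 1.9/(0.37 × 340 × 27.68) = 0.0005456 kg/m³.
(x−vt)²/(4Dt) = (24.07)²/(4 × 0.091 × 670) = 2.376; exp(−2.376) = 0.09292.
C = 0.0005456 × 0.09292 = 5.07e-05 kg/m³.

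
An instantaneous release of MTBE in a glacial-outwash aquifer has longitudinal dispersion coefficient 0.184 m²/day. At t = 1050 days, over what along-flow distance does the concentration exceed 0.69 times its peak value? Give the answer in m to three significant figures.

The plume is Gaussian with σ = √(2Dt) = √(2 × 0.184 × 1050) = 19.66 m.
C/C_peak = exp(−Δx²/(2σ²)) = 0.69 ⇒ Δx = σ·√(−2 ln 0.69) = 19.66 × 0.8615 = 16.94 m.
Width = 2Δx = 33.9 m.

33.9 m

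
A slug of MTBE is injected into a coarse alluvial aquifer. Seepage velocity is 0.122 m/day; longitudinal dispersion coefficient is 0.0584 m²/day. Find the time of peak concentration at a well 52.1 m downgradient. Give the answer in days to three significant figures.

For the 1D instantaneous-source solution, setting ∂C/∂t = 0 at fixed x gives v²t² + 2Dt − x² = 0, so t = (√(D² + v²x²) − D)/v².
√(D² + v²x²) = √(0.0584² + 0.122² × 52.1²) = 6.356; v² = 0.014884.
t = (6.356 − 0.0584)/0.014884 = 423 days (vs. the pure-advection estimate x/v = 427 d).

423 days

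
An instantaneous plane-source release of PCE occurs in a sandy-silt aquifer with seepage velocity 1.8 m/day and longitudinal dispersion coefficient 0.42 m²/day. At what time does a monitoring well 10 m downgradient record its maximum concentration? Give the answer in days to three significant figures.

For the 1D instantaneous-source solution, setting ∂C/∂t = 0 at fixed x gives v²t² + 2Dt − x² = 0, so t = (√(D² + v²x²) − D)/v².
√(D² + v²x²) = √(0.42² + 1.8² × 10²) = 18.00; v² = 3.24.
t = (18.00 − 0.42)/3.24 = 5.43 days (vs. the pure-advection estimate x/v = 5.56 d).

5.43 days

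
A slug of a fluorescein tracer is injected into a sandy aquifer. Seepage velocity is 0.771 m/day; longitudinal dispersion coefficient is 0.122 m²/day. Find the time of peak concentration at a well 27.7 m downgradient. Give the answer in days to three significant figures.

35.7 days

For the 1D instantaneous-source solution, setting ∂C/∂t = 0 at fixed x gives v²t² + 2Dt − x² = 0, so t = (√(D² + v²x²) − D)/v².
√(D² + v²x²) = √(0.122² + 0.771² × 27.7²) = 21.36; v² = 0.594441.
t = (21.36 − 0.122)/0.594441 = 35.7 days (vs. the pure-advection estimate x/v = 35.9 d).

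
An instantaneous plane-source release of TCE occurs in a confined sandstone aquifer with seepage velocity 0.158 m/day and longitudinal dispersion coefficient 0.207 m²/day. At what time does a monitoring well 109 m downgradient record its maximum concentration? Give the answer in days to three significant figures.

682 days

For the 1D instantaneous-source solution, setting ∂C/∂t = 0 at fixed x gives v²t² + 2Dt − x² = 0, so t = (√(D² + v²x²) − D)/v².
√(D² + v²x²) = √(0.207² + 0.158² × 109²) = 17.22; v² = 0.024964.
t = (17.22 − 0.207)/0.024964 = 682 days (vs. the pure-advection estimate x/v = 690 d).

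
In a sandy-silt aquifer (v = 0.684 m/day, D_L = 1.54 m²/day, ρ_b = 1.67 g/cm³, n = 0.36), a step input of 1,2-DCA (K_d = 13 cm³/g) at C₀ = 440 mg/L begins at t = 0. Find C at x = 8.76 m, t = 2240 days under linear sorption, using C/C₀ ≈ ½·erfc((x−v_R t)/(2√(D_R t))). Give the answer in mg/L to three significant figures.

Retardation factor R = 1 + ρ_b·K_d/n = 1 + 1.67 × 13/0.36 = 61.31.
Sorption retards both mechanisms: v_R = v/R = 0.01116 m/day, D_R = D/R = 0.02512 m²/day.
v_R·t = 0.01116 × 2240 = 24.9984 m; 2√(D_R t) = 15.00 m; argument = (8.76 − 24.9984)/15.00 = -1.083.
C = C₀ × ½·erfc(-1.083) = 440 × 0.9372 = 412 mg/L.

412 mg/L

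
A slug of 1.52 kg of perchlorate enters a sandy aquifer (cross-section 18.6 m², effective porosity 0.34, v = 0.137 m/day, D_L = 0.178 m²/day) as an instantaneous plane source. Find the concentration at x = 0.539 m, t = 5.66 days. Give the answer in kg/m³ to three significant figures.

For an instantaneous plane source, C(x,t) = M/(n_e·A·√(4πDt)) · exp(−(x−vt)²/(4Dt)), with n_e·A the pore (flow) area.
Plume center vt = 0.137 × 5.66 = 0.77542 m, so the well at 0.539 m is 0.23642 m upgradient of the peak.
√(4πDt) = 3.558 m, giving peak height M/(n_e·A·√(4πDt)) = 1.52/(0.34 × 18.6 × 3.558) = 0.06755 kg/m³.
(x−vt)²/(4Dt) = (-0.23642)²/(4 × 0.178 × 5.66) = 0.01387; exp(−0.01387) = 0.9862.
C = 0.06755 × 0.9862 = 0.0666 kg/m³.

0.0666 kg/m³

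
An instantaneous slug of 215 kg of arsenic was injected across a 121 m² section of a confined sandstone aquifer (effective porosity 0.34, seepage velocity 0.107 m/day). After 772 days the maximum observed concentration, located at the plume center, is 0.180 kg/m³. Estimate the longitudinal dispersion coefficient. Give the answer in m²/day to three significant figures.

0.0869 m²/day

At the plume center C_max = M/(n_e·A·√(4πDt)), so D = M²/(4πt·(n_e·A·C_max)²).
n_e·A·C_max = 0.34 × 121 × 0.180 = 7.405 kg/m.
D = 215²/(4π × 772 × 7.405²) = 0.0869 m²/day.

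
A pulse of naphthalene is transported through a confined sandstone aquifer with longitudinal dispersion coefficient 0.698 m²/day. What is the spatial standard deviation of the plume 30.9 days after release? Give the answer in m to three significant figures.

6.57 m

Dispersive spreading gives a Gaussian with σ² = 2Dt; advection only shifts the center.
σ = √(2 × 0.698 × 30.9) = 6.57 m.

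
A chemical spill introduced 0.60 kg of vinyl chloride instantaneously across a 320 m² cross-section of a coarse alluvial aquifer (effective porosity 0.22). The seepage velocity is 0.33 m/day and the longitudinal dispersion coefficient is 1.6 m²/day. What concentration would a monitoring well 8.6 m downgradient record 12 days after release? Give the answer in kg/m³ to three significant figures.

0.000415 kg/m³

For an instantaneous plane source, C(x,t) = M/(n_e·A·√(4πDt)) · exp(−(x−vt)²/(4Dt)), with n_e·A the pore (flow) area.
Plume center vt = 0.33 × 12 = 3.96 m, so the well at 8.6 m is 4.64 m downgradient of the peak.
√(4πDt) = 15.53 m, giving peak height M/(n_e·A·√(4πDt)) = 0.60/(0.22 × 320 × 15.53) = 0.0005488 kg/m³.
(x−vt)²/(4Dt) = (4.64)²/(4 × 1.6 × 12) = 0.2803; exp(−0.2803) = 0.7556.
C = 0.0005488 × 0.7556 = 0.000415 kg/m³.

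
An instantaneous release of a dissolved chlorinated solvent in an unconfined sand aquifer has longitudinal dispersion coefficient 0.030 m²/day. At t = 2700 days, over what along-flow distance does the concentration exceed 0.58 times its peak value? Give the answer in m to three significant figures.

The plume is Gaussian with σ = √(2Dt) = √(2 × 0.030 × 2700) = 12.73 m.
C/C_peak = exp(−Δx²/(2σ²)) = 0.58 ⇒ Δx = σ·√(−2 ln 0.58) = 12.73 × 1.044 = 13.29 m.
Width = 2Δx = 26.6 m.

26.6 m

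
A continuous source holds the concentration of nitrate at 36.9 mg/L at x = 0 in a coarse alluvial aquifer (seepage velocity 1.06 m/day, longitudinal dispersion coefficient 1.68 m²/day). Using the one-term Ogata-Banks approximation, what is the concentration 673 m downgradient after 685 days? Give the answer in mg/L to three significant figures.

31.9 mg/L

For a continuous step input, C/C₀ ≈ ½·erfc((x−vt)/(2√(Dt))).
vt = 1.06 × 685 = 726.1 m and 2√(Dt) = 2√(1.68 × 685) = 67.85 m.
Argument (x−vt)/(2√(Dt)) = (673 − 726.1)/67.85 = -0.7826; ½·erfc(-0.7826) = 0.8658.
C = 36.9 × 0.8658 = 31.9 mg/L.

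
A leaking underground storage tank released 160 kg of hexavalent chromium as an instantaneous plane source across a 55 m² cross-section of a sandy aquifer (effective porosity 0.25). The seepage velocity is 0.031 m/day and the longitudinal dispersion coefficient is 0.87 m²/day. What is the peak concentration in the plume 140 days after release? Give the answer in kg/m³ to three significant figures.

0.297 kg/m³

The peak of an instantaneous 1D plume sits at x = vt; there the Gaussian factor is 1 and C_max = M/(n_e·A·√(4πDt)), where n_e·A is the pore area the mass is dissolved in.
√(4πDt) = √(4π × 0.87 × 140) = 39.12 m, so C_max = 160/(0.25 × 55 × 39.12) = 0.297 kg/m³.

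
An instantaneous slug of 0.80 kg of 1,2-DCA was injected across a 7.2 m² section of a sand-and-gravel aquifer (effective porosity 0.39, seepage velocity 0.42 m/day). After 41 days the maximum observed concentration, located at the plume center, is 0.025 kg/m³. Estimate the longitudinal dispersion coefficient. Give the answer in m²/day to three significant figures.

0.252 m²/day

At the plume center C_max = M/(n_e·A·√(4πDt)), so D = M²/(4πt·(n_e·A·C_max)²).
n_e·A·C_max = 0.39 × 7.2 × 0.025 = 0.07020 kg/m.
D = 0.80²/(4π × 41 × 0.07020²) = 0.252 m²/day.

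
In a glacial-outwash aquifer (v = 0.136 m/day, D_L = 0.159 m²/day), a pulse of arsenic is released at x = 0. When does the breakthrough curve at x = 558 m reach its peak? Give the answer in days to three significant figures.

4090 days

For the 1D instantaneous-source solution, setting ∂C/∂t = 0 at fixed x gives v²t² + 2Dt − x² = 0, so t = (√(D² + v²x²) − D)/v².
√(D² + v²x²) = √(0.159² + 0.136² × 558²) = 75.89; v² = 0.018496.
t = (75.89 − 0.159)/0.018496 = 4090 days (vs. the pure-advection estimate x/v = 4100 d).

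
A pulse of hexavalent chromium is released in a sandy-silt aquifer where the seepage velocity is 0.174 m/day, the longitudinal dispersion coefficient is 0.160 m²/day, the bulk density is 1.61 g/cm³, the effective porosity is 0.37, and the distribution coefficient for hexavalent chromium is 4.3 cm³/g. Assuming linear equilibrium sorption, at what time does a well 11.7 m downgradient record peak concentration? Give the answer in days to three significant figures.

Retardation factor R = 1 + ρ_b·K_d/n = 1 + 1.61 × 4.3/0.37 = 19.71.
Sorption retards both mechanisms: v_R = v/R = 0.008828 m/day, D_R = D/R = 0.008118 m²/day.
Peak time from v_R²t² + 2D_R t − x² = 0: t = (√(D_R² + v_R²x²) − D_R)/v_R².
√(D_R² + v_R²x²) = √(0.008118² + 0.008828² × 11.7²) = 0.1036; v_R² = 7.793e-05.
t = (0.1036 − 0.008118)/7.793e-05 = 1230 days.

1230 days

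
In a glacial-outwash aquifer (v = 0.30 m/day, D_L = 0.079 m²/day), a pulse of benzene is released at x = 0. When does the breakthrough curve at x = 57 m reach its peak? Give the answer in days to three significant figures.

For the 1D instantaneous-source solution, setting ∂C/∂t = 0 at fixed x gives v²t² + 2Dt − x² = 0, so t = (√(D² + v²x²) − D)/v².
√(D² + v²x²) = √(0.079² + 0.30² × 57²) = 17.10; v² = 0.09.
t = (17.10 − 0.079)/0.09 = 189 days (vs. the pure-advection estimate x/v = 190 d).

189 days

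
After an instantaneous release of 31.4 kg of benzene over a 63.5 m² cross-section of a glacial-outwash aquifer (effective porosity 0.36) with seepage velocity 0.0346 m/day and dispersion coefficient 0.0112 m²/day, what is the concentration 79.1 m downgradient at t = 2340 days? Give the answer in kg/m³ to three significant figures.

0.0732 kg/m³

For an instantaneous plane source, C(x,t) = M/(n_e·A·√(4πDt)) · exp(−(x−vt)²/(4Dt)), with n_e·A the pore (flow) area.
Plume center vt = 0.0346 × 2340 = 80.964 m, so the well at 79.1 m is 1.864 m upgradient of the peak.
√(4πDt) = 18.15 m, giving peak height M/(n_e·A·√(4πDt)) = 31.4/(0.36 × 63.5 × 18.15) = 0.07568 kg/m³.
(x−vt)²/(4Dt) = (-1.864)²/(4 × 0.0112 × 2340) = 0.03314; exp(−0.03314) = 0.9674.
C = 0.07568 × 0.9674 = 0.0732 kg/m³.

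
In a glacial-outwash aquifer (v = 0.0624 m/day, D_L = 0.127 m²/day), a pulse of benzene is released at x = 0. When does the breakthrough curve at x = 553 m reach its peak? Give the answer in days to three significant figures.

8830 days

For the 1D instantaneous-source solution, setting ∂C/∂t = 0 at fixed x gives v²t² + 2Dt − x² = 0, so t = (√(D² + v²x²) − D)/v².
√(D² + v²x²) = √(0.127² + 0.0624² × 553²) = 34.51; v² = 0.00389376.
t = (34.51 − 0.127)/0.00389376 = 8830 days (vs. the pure-advection estimate x/v = 8860 d).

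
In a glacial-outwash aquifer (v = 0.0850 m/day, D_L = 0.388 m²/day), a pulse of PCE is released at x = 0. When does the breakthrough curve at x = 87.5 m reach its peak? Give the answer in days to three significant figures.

For the 1D instantaneous-source solution, setting ∂C/∂t = 0 at fixed x gives v²t² + 2Dt − x² = 0, so t = (√(D² + v²x²) − D)/v².
√(D² + v²x²) = √(0.388² + 0.0850² × 87.5²) = 7.448; v² = 0.007225.
t = (7.448 − 0.388)/0.007225 = 977 days (vs. the pure-advection estimate x/v = 1030 d).

977 days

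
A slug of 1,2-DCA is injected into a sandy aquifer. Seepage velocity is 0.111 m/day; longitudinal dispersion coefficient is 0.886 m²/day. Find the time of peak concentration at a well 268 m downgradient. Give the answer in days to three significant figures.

For the 1D instantaneous-source solution, setting ∂C/∂t = 0 at fixed x gives v²t² + 2Dt − x² = 0, so t = (√(D² + v²x²) − D)/v².
√(D² + v²x²) = √(0.886² + 0.111² × 268²) = 29.76; v² = 0.012321.
t = (29.76 − 0.886)/0.012321 = 2340 days (vs. the pure-advection estimate x/v = 2410 d).

2340 days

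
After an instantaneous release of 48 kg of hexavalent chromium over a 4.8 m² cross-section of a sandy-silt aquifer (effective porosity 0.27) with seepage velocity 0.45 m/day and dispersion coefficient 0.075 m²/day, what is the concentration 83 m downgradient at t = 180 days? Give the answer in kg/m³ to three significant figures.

For an instantaneous plane source, C(x,t) = M/(n_e·A·√(4πDt)) · exp(−(x−vt)²/(4Dt)), with n_e·A the pore (flow) area.
Plume center vt = 0.45 × 180 = 81 m, so the well at 83 m is 2 m downgradient of the peak.
√(4πDt) = 13.02 m, giving peak height M/(n_e·A·√(4πDt)) = 48/(0.27 × 4.8 × 13.02) = 2.845 kg/m³.
(x−vt)²/(4Dt) = (2)²/(4 × 0.075 × 180) = 0.07407; exp(−0.07407) = 0.9286.
C = 2.845 × 0.9286 = 2.64 kg/m³.

2.64 kg/m³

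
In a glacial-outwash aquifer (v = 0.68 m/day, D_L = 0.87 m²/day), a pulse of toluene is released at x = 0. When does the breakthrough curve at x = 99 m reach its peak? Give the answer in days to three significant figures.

For the 1D instantaneous-source solution, setting ∂C/∂t = 0 at fixed x gives v²t² + 2Dt − x² = 0, so t = (√(D² + v²x²) − D)/v².
√(D² + v²x²) = √(0.87² + 0.68² × 99²) = 67.33; v² = 0.4624.
t = (67.33 − 0.87)/0.4624 = 144 days (vs. the pure-advection estimate x/v = 146 d).

144 days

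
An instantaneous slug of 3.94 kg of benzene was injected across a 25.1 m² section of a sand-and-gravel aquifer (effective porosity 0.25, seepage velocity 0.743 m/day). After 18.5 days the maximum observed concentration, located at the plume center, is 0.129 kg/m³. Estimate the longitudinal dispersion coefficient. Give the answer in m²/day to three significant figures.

At the plume center C_max = M/(n_e·A·√(4πDt)), so D = M²/(4πt·(n_e·A·C_max)²).
n_e·A·C_max = 0.25 × 25.1 × 0.129 = 0.8095 kg/m.
D = 3.94²/(4π × 18.5 × 0.8095²) = 0.102 m²/day.

0.102 m²/day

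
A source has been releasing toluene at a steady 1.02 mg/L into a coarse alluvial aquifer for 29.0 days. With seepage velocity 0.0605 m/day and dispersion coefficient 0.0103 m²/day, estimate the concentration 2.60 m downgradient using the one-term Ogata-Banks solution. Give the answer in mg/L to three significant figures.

For a continuous step input, C/C₀ ≈ ½·erfc((x−vt)/(2√(Dt))).
vt = 0.0605 × 29.0 = 1.7545 m and 2√(Dt) = 2√(0.0103 × 29.0) = 1.093 m.
Argument (x−vt)/(2√(Dt)) = (2.60 − 1.7545)/1.093 = 0.7736; ½·erfc(0.7736) = 0.1370.
C = 1.02 × 0.1370 = 0.140 mg/L.

0.140 mg/L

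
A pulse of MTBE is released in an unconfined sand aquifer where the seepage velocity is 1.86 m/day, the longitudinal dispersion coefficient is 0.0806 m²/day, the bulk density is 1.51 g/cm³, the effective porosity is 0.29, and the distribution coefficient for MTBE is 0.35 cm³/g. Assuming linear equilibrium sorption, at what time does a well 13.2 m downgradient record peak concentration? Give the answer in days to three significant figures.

20.0 days

Retardation factor R = 1 + ρ_b·K_d/n = 1 + 1.51 × 0.35/0.29 = 2.822.
Sorption retards both mechanisms: v_R = v/R = 0.6591 m/day, D_R = D/R = 0.02856 m²/day.
Peak time from v_R²t² + 2D_R t − x² = 0: t = (√(D_R² + v_R²x²) − D_R)/v_R².
√(D_R² + v_R²x²) = √(0.02856² + 0.6591² × 13.2²) = 8.700; v_R² = 0.4344.
t = (8.700 − 0.02856)/0.4344 = 20.0 days.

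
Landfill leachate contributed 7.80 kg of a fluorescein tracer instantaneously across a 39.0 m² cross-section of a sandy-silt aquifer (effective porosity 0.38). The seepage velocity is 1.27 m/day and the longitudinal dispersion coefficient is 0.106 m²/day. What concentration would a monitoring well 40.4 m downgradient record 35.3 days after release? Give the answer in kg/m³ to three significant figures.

For an instantaneous plane source, C(x,t) = M/(n_e·A·√(4πDt)) · exp(−(x−vt)²/(4Dt)), with n_e·A the pore (flow) area.
Plume center vt = 1.27 × 35.3 = 44.831 m, so the well at 40.4 m is 4.431 m upgradient of the peak.
√(4πDt) = 6.857 m, giving peak height M/(n_e·A·√(4πDt)) = 7.80/(0.38 × 39.0 × 6.857) = 0.07676 kg/m³.
(x−vt)²/(4Dt) = (-4.431)²/(4 × 0.106 × 35.3) = 1.312; exp(−1.312) = 0.2693.
C = 0.07676 × 0.2693 = 0.0207 kg/m³.

0.0207 kg/m³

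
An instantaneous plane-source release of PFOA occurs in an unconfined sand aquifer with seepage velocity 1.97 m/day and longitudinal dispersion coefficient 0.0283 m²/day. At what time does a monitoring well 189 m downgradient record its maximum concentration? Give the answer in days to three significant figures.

For the 1D instantaneous-source solution, setting ∂C/∂t = 0 at fixed x gives v²t² + 2Dt − x² = 0, so t = (√(D² + v²x²) − D)/v².
√(D² + v²x²) = √(0.0283² + 1.97² × 189²) = 372.3; v² = 3.8809.
t = (372.3 − 0.0283)/3.8809 = 95.9 days (vs. the pure-advection estimate x/v = 95.9 d).

95.9 days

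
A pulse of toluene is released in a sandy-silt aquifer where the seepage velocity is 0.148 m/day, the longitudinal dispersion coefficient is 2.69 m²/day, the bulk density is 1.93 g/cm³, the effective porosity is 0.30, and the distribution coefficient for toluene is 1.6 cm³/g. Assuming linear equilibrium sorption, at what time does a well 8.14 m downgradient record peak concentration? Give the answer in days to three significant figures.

Retardation factor R = 1 + ρ_b·K_d/n = 1 + 1.93 × 1.6/0.30 = 11.29.
Sorption retards both mechanisms: v_R = v/R = 0.01311 m/day, D_R = D/R = 0.2383 m²/day.
Peak time from v_R²t² + 2D_R t − x² = 0: t = (√(D_R² + v_R²x²) − D_R)/v_R².
√(D_R² + v_R²x²) = √(0.2383² + 0.01311² × 8.14²) = 0.2611; v_R² = 0.0001719.
t = (0.2611 − 0.2383)/0.0001719 = 133 days.

133 days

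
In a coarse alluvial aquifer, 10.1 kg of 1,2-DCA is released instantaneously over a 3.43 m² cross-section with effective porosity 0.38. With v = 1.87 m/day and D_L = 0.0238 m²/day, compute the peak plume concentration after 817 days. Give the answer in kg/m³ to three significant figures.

0.496 kg/m³

The peak of an instantaneous 1D plume sits at x = vt; there the Gaussian factor is 1 and C_max = M/(n_e·A·√(4πDt)), where n_e·A is the pore area the mass is dissolved in.
√(4πDt) = √(4π × 0.0238 × 817) = 15.63 m, so C_max = 10.1/(0.38 × 3.43 × 15.63) = 0.496 kg/m³.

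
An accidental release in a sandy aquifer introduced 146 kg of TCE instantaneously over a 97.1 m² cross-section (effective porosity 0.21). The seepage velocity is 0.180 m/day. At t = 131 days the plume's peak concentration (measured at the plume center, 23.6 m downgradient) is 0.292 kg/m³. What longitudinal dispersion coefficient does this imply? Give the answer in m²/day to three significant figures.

0.365 m²/day

At the plume center C_max = M/(n_e·A·√(4πDt)), so D = M²/(4πt·(n_e·A·C_max)²).
n_e·A·C_max = 0.21 × 97.1 × 0.292 = 5.954 kg/m.
D = 146²/(4π × 131 × 5.954²) = 0.365 m²/day.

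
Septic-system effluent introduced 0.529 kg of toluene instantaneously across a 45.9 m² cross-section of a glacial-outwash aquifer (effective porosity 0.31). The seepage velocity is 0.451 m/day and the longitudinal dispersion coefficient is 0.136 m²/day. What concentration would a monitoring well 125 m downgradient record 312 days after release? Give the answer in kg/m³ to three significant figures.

0.000376 kg/m³

For an instantaneous plane source, C(x,t) = M/(n_e·A·√(4πDt)) · exp(−(x−vt)²/(4Dt)), with n_e·A the pore (flow) area.
Plume center vt = 0.451 × 312 = 140.712 m, so the well at 125 m is 15.712 m upgradient of the peak.
√(4πDt) = 23.09 m, giving peak height M/(n_e·A·√(4πDt)) = 0.529/(0.31 × 45.9 × 23.09) = 0.001610 kg/m³.
(x−vt)²/(4Dt) = (-15.712)²/(4 × 0.136 × 312) = 1.454; exp(−1.454) = 0.2336.
C = 0.001610 × 0.2336 = 0.000376 kg/m³.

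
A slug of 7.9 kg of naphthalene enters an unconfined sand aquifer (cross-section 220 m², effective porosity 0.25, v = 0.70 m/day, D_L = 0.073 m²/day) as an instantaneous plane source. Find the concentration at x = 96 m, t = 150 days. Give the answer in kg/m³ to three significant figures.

0.00193 kg/m³

For an instantaneous plane source, C(x,t) = M/(n_e·A·√(4πDt)) · exp(−(x−vt)²/(4Dt)), with n_e·A the pore (flow) area.
Plume center vt = 0.70 × 150 = 105 m, so the well at 96 m is 9 m upgradient of the peak.
√(4πDt) = 11.73 m, giving peak height M/(n_e·A·√(4πDt)) = 7.9/(0.25 × 220 × 11.73) = 0.01225 kg/m³.
(x−vt)²/(4Dt) = (-9)²/(4 × 0.073 × 150) = 1.849; exp(−1.849) = 0.1574.
C = 0.01225 × 0.1574 = 0.00193 kg/m³.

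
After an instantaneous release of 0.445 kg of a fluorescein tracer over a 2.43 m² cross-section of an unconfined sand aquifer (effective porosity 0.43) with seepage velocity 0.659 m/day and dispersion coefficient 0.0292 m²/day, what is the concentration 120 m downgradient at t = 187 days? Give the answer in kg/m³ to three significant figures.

For an instantaneous plane source, C(x,t) = M/(n_e·A·√(4πDt)) · exp(−(x−vt)²/(4Dt)), with n_e·A the pore (flow) area.
Plume center vt = 0.659 × 187 = 123.233 m, so the well at 120 m is 3.233 m upgradient of the peak.
√(4πDt) = 8.284 m, giving peak height M/(n_e·A·√(4πDt)) = 0.445/(0.43 × 2.43 × 8.284) = 0.05141 kg/m³.
(x−vt)²/(4Dt) = (-3.233)²/(4 × 0.0292 × 187) = 0.4785; exp(−0.4785) = 0.6197.
C = 0.05141 × 0.6197 = 0.0319 kg/m³.

0.0319 kg/m³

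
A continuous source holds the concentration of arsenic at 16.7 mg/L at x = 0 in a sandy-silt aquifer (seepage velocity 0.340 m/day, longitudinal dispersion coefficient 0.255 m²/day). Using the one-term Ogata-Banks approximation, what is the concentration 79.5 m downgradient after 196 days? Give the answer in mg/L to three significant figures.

1.66 mg/L

For a continuous step input, C/C₀ ≈ ½·erfc((x−vt)/(2√(Dt))).
vt = 0.340 × 196 = 66.64 m and 2√(Dt) = 2√(0.255 × 196) = 14.14 m.
Argument (x−vt)/(2√(Dt)) = (79.5 − 66.64)/14.14 = 0.9095; ½·erfc(0.9095) = 0.09918.
C = 16.7 × 0.09918 = 1.66 mg/L.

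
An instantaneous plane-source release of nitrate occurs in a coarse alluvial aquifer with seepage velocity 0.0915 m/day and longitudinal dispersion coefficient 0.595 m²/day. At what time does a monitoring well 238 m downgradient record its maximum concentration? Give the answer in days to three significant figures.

For the 1D instantaneous-source solution, setting ∂C/∂t = 0 at fixed x gives v²t² + 2Dt − x² = 0, so t = (√(D² + v²x²) − D)/v².
√(D² + v²x²) = √(0.595² + 0.0915² × 238²) = 21.79; v² = 0.00837225.
t = (21.79 − 0.595)/0.00837225 = 2530 days (vs. the pure-advection estimate x/v = 2600 d).

2530 days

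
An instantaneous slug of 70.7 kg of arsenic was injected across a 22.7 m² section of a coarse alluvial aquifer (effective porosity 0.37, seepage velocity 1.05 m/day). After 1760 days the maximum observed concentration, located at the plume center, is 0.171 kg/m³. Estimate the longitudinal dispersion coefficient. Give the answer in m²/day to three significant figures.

0.110 m²/day

At the plume center C_max = M/(n_e·A·√(4πDt)), so D = M²/(4πt·(n_e·A·C_max)²).
n_e·A·C_max = 0.37 × 22.7 × 0.171 = 1.436 kg/m.
D = 70.7²/(4π × 1760 × 1.436²) = 0.110 m²/day.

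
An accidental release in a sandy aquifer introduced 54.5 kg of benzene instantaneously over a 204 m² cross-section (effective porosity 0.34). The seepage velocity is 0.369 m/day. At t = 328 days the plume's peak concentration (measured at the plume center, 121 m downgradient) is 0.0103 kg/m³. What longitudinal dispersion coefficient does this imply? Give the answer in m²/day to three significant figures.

At the plume center C_max = M/(n_e·A·√(4πDt)), so D = M²/(4πt·(n_e·A·C_max)²).
n_e·A·C_max = 0.34 × 204 × 0.0103 = 0.7144 kg/m.
D = 54.5²/(4π × 328 × 0.7144²) = 1.41 m²/day.

1.41 m²/day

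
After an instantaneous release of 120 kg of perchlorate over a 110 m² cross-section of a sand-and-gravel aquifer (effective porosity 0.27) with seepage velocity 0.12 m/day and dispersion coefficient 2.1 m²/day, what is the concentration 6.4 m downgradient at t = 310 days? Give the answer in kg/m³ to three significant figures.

For an instantaneous plane source, C(x,t) = M/(n_e·A·√(4πDt)) · exp(−(x−vt)²/(4Dt)), with n_e·A the pore (flow) area.
Plume center vt = 0.12 × 310 = 37.2 m, so the well at 6.4 m is 30.8 m upgradient of the peak.
√(4πDt) = 90.45 m, giving peak height M/(n_e·A·√(4πDt)) = 120/(0.27 × 110 × 90.45) = 0.04467 kg/m³.
(x−vt)²/(4Dt) = (-30.8)²/(4 × 2.1 × 310) = 0.3643; exp(−0.3643) = 0.6947.
C = 0.04467 × 0.6947 = 0.0310 kg/m³.

0.0310 kg/m³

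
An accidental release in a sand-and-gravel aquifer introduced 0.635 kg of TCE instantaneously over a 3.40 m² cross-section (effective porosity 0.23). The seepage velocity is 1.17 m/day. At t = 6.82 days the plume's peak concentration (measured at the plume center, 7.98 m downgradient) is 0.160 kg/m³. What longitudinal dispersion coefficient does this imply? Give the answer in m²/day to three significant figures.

At the plume center C_max = M/(n_e·A·√(4πDt)), so D = M²/(4πt·(n_e·A·C_max)²).
n_e·A·C_max = 0.23 × 3.40 × 0.160 = 0.1251 kg/m.
D = 0.635²/(4π × 6.82 × 0.1251²) = 0.301 m²/day.

0.301 m²/day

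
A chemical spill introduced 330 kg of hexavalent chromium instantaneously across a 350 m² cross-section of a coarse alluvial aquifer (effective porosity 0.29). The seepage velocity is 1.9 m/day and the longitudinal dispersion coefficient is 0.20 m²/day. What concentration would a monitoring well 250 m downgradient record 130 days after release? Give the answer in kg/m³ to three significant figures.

0.165 kg/m³

For an instantaneous plane source, C(x,t) = M/(n_e·A·√(4πDt)) · exp(−(x−vt)²/(4Dt)), with n_e·A the pore (flow) area.
Plume center vt = 1.9 × 130 = 247 m, so the well at 250 m is 3 m downgradient of the peak.
√(4πDt) = 18.08 m, giving peak height M/(n_e·A·√(4πDt)) = 330/(0.29 × 350 × 18.08) = 0.1798 kg/m³.
(x−vt)²/(4Dt) = (3)²/(4 × 0.20 × 130) = 0.08654; exp(−0.08654) = 0.9171.
C = 0.1798 × 0.9171 = 0.165 kg/m³.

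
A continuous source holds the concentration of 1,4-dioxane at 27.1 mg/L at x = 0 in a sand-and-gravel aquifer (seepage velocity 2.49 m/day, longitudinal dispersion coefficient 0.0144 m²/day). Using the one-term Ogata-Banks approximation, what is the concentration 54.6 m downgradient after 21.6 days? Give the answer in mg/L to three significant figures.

For a continuous step input, C/C₀ ≈ ½·erfc((x−vt)/(2√(Dt))).
vt = 2.49 × 21.6 = 53.784 m and 2√(Dt) = 2√(0.0144 × 21.6) = 1.115 m.
Argument (x−vt)/(2√(Dt)) = (54.6 − 53.784)/1.115 = 0.7318; ½·erfc(0.7318) = 0.1504.
C = 27.1 × 0.1504 = 4.08 mg/L.

4.08 mg/L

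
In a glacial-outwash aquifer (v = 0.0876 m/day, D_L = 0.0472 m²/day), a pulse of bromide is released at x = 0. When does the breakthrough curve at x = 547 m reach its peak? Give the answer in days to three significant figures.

For the 1D instantaneous-source solution, setting ∂C/∂t = 0 at fixed x gives v²t² + 2Dt − x² = 0, so t = (√(D² + v²x²) − D)/v².
√(D² + v²x²) = √(0.0472² + 0.0876² × 547²) = 47.92; v² = 0.00767376.
t = (47.92 − 0.0472)/0.00767376 = 6240 days (vs. the pure-advection estimate x/v = 6240 d).

6240 days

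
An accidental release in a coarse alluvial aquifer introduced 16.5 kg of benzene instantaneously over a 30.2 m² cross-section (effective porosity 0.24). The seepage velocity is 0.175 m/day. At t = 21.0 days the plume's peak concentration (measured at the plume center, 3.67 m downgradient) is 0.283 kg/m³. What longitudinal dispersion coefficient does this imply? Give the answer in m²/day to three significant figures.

0.245 m²/day

At the plume center C_max = M/(n_e·A·√(4πDt)), so D = M²/(4πt·(n_e·A·C_max)²).
n_e·A·C_max = 0.24 × 30.2 × 0.283 = 2.051 kg/m.
D = 16.5²/(4π × 21.0 × 2.051²) = 0.245 m²/day.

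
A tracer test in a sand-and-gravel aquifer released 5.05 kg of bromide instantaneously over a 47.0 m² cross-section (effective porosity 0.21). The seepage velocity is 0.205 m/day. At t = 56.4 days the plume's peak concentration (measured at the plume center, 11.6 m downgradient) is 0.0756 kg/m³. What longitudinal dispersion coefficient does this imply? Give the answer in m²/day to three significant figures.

0.0646 m²/day

At the plume center C_max = M/(n_e·A·√(4πDt)), so D = M²/(4πt·(n_e·A·C_max)²).
n_e·A·C_max = 0.21 × 47.0 × 0.0756 = 0.7462 kg/m.
D = 5.05²/(4π × 56.4 × 0.7462²) = 0.0646 m²/day.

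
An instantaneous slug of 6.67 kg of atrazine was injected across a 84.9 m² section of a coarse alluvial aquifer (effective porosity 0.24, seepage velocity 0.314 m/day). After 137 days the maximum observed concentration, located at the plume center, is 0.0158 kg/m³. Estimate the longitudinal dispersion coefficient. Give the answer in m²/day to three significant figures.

0.249 m²/day

At the plume center C_max = M/(n_e·A·√(4πDt)), so D = M²/(4πt·(n_e·A·C_max)²).
n_e·A·C_max = 0.24 × 84.9 × 0.0158 = 0.3219 kg/m.
D = 6.67²/(4π × 137 × 0.3219²) = 0.249 m²/day.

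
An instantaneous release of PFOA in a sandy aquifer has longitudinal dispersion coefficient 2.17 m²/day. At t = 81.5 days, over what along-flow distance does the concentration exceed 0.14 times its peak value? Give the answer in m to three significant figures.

74.6 m

The plume is Gaussian with σ = √(2Dt) = √(2 × 2.17 × 81.5) = 18.81 m.
C/C_peak = exp(−Δx²/(2σ²)) = 0.14 ⇒ Δx = σ·√(−2 ln 0.14) = 18.81 × 1.983 = 37.30 m.
Width = 2Δx = 74.6 m.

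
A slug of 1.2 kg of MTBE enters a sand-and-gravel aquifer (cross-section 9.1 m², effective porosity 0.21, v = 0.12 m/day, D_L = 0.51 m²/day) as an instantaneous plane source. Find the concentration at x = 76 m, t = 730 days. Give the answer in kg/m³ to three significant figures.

For an instantaneous plane source, C(x,t) = M/(n_e·A·√(4πDt)) · exp(−(x−vt)²/(4Dt)), with n_e·A the pore (flow) area.
Plume center vt = 0.12 × 730 = 87.6 m, so the well at 76 m is 11.6 m upgradient of the peak.
√(4πDt) = 68.40 m, giving peak height M/(n_e·A·√(4πDt)) = 1.2/(0.21 × 9.1 × 68.40) = 0.009180 kg/m³.
(x−vt)²/(4Dt) = (-11.6)²/(4 × 0.51 × 730) = 0.09036; exp(−0.09036) = 0.9136.
C = 0.009180 × 0.9136 = 0.00839 kg/m³.

0.00839 kg/m³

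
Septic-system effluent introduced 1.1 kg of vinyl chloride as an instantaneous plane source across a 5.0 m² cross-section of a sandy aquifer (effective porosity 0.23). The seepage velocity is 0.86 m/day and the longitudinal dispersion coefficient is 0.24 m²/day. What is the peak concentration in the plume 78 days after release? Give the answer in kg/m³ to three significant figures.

0.0624 kg/m³

The peak of an instantaneous 1D plume sits at x = vt; there the Gaussian factor is 1 and C_max = M/(n_e·A·√(4πDt)), where n_e·A is the pore area the mass is dissolved in.
√(4πDt) = √(4π × 0.24 × 78) = 15.34 m, so C_max = 1.1/(0.23 × 5.0 × 15.34) = 0.0624 kg/m³.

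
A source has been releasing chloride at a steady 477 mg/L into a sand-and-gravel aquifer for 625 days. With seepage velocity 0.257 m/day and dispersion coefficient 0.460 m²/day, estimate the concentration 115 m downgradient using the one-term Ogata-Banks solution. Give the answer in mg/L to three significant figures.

For a continuous step input, C/C₀ ≈ ½·erfc((x−vt)/(2√(Dt))).
vt = 0.257 × 625 = 160.625 m and 2√(Dt) = 2√(0.460 × 625) = 33.91 m.
Argument (x−vt)/(2√(Dt)) = (115 − 160.625)/33.91 = -1.345; ½·erfc(-1.345) = 0.9714.
C = 477 × 0.9714 = 463 mg/L.

463 mg/L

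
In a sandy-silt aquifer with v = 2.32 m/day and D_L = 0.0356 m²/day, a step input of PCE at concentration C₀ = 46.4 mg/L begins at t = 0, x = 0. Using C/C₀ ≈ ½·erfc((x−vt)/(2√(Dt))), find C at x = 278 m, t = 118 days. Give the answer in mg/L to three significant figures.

For a continuous step input, C/C₀ ≈ ½·erfc((x−vt)/(2√(Dt))).
vt = 2.32 × 118 = 273.76 m and 2√(Dt) = 2√(0.0356 × 118) = 4.099 m.
Argument (x−vt)/(2√(Dt)) = (278 − 273.76)/4.099 = 1.034; ½·erfc(1.034) = 0.07183.
C = 46.4 × 0.07183 = 3.33 mg/L.

3.33 mg/L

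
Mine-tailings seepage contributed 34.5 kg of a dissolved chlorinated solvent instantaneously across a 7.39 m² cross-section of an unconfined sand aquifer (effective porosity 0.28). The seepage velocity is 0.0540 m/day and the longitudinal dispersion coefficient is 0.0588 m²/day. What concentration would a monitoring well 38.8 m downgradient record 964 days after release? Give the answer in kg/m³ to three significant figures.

0.288 kg/m³

For an instantaneous plane source, C(x,t) = M/(n_e·A·√(4πDt)) · exp(−(x−vt)²/(4Dt)), with n_e·A the pore (flow) area.
Plume center vt = 0.0540 × 964 = 52.056 m, so the well at 38.8 m is 13.256 m upgradient of the peak.
√(4πDt) = 26.69 m, giving peak height M/(n_e·A·√(4πDt)) = 34.5/(0.28 × 7.39 × 26.69) = 0.6247 kg/m³.
(x−vt)²/(4Dt) = (-13.256)²/(4 × 0.0588 × 964) = 0.7750; exp(−0.7750) = 0.4607.
C = 0.6247 × 0.4607 = 0.288 kg/m³.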